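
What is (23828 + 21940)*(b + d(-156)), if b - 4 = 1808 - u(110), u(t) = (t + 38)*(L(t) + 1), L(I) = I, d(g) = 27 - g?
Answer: -660569544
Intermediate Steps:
u(t) = (1 + t)*(38 + t) (u(t) = (t + 38)*(t + 1) = (38 + t)*(1 + t) = (1 + t)*(38 + t))
b = -14616 (b = 4 + (1808 - (38 + 110**2 + 39*110)) = 4 + (1808 - (38 + 12100 + 4290)) = 4 + (1808 - 1*16428) = 4 + (1808 - 16428) = 4 - 14620 = -14616)
(23828 + 21940)*(b + d(-156)) = (23828 + 21940)*(-14616 + (27 - 1*(-156))) = 45768*(-14616 + (27 + 156)) = 45768*(-14616 + 183) = 45768*(-14433) = -660569544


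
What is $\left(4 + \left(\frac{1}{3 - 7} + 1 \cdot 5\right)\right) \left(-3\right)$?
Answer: $- \frac{105}{4} \approx -26.25$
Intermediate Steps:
$\left(4 + \left(\frac{1}{3 - 7} + 1 \cdot 5\right)\right) \left(-3\right) = \left(4 + \left(\frac{1}{-4} + 5\right)\right) \left(-3\right) = \left(4 + \left(- \frac{1}{4} + 5\right)\right) \left(-3\right) = \left(4 + \frac{19}{4}\right) \left(-3\right) = \frac{35}{4} \left(-3\right) = - \frac{105}{4}$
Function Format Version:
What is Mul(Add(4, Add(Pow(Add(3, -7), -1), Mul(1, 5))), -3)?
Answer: Rational(-105, 4) ≈ -26.250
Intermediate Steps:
Mul(Add(4, Add(Pow(Add(3, -7), -1), Mul(1, 5))), -3) = Mul(Add(4, Add(Pow(-4, -1), 5)), -3) = Mul(Add(4, Add(Rational(-1, 4), 5)), -3) = Mul(Add(4, Rational(19, 4)), -3) = Mul(Rational(35, 4), -3) = Rational(-105, 4)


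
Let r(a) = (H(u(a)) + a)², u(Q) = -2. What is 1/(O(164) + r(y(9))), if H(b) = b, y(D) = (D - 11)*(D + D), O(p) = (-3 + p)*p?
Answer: 1/27848 ≈ 3.5909e-5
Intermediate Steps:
O(p) = p*(-3 + p)
y(D) = 2*D*(-11 + D) (y(D) = (-11 + D)*(2*D) = 2*D*(-11 + D))
r(a) = (-2 + a)²
1/(O(164) + r(y(9))) = 1/(164*(-3 + 164) + (-2 + 2*9*(-11 + 9))²) = 1/(164*161 + (-2 + 2*9*(-2))²) = 1/(26404 + (-2 - 36)²) = 1/(26404 + (-38)²) = 1/(26404 + 1444) = 1/27848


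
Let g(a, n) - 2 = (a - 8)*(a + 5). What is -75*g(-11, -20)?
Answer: -8700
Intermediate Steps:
g(a, n) = 2 + (-8 + a)*(5 + a) (g(a, n) = 2 + (a - 8)*(a + 5) = 2 + (-8 + a)*(5 + a))
-75*g(-11, -20) = -75*(-38 + (-11)**2 - 3*(-11)) = -75*(-38 + 121 + 33) = -75*116 = -8700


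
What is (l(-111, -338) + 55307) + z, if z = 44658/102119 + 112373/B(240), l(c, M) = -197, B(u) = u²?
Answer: 324174065703187/5882054400 ≈ 55112.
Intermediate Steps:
z = 14047719187/5882054400 (z = 44658/102119 + 112373/(240²) = 44658*(1/102119) + 112373/57600 = 44658/102119 + 112373*(1/57600) = 44658/102119 + 112373/57600 = 14047719187/5882054400 ≈ 2.3882)
(l(-111, -338) + 55307) + z = (-197 + 55307) + 14047719187/5882054400 = 55110 + 14047719187/5882054400 = 324174065703187/5882054400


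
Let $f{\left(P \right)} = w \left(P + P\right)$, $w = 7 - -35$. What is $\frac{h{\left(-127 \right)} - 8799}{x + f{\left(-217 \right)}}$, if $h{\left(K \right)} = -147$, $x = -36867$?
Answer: $\frac{2982}{18365} \approx 0.16237$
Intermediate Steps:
$w = 42$ ($w = 7 + 35 = 42$)
$f{\left(P \right)} = 84 P$ ($f{\left(P \right)} = 42 \left(P + P\right) = 42 \cdot 2 P = 84 P$)
$\frac{h{\left(-127 \right)} - 8799}{x + f{\left(-217 \right)}} = \frac{-147 - 8799}{-36867 + 84 \left(-217\right)} = - \frac{8946}{-36867 - 18228} = - \frac{8946}{-55095} = \left(-8946\right) \left(- \frac{1}{55095}\right) = \frac{2982}{18365}$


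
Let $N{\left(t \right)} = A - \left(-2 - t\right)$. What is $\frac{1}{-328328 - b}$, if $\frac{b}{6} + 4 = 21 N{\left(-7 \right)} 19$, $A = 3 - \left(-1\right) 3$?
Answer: $- \frac{1}{330698} \approx -3.0239 \cdot 10^{-6}$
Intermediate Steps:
$A = 6$ ($A = 3 - -3 = 3 + 3 = 6$)
$N{\left(t \right)} = 8 + t$ ($N{\left(t \right)} = 6 - \left(-2 - t\right) = 6 + \left(2 + t\right) = 8 + t$)
$b = 2370$ ($b = -24 + 6 \cdot 21 \left(8 - 7\right) 19 = -24 + 6 \cdot 21 \cdot 1 \cdot 19 = -24 + 6 \cdot 21 \cdot 19 = -24 + 6 \cdot 399 = -24 + 2394 = 2370$)
$\frac{1}{-328328 - b} = \frac{1}{-328328 - 2370} = \frac{1}{-330698} = - \frac{1}{330698}$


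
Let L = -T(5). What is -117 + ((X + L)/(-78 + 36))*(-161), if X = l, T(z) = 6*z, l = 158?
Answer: 1121/3 ≈ 373.67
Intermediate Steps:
X = 158
L = -30 (L = -6*5 = -1*30 = -30)
-117 + ((X + L)/(-78 + 36))*(-161) = -117 + ((158 - 30)/(-78 + 36))*(-161) = -117 + (128/(-42))*(-161) = -117 + (128*(-1/42))*(-161) = -117 - 64/21*(-161) = -117 + 1472/3 = 1121/3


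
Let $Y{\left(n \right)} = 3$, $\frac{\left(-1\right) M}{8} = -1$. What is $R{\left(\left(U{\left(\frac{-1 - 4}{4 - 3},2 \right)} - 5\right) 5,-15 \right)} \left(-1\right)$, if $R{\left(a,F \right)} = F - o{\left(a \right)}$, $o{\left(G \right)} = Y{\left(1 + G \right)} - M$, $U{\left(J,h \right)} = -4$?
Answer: $10$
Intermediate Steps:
$M = 8$ ($M = \left(-8\right) \left(-1\right) = 8$)
$o{\left(G \right)} = -5$ ($o{\left(G \right)} = 3 - 8 = -5$)
$R{\left(a,F \right)} = 5 + F$ ($R{\left(a,F \right)} = F - -5 = F + 5 = 5 + F$)
$R{\left(\left(U{\left(\frac{-1 - 4}{4 - 3},2 \right)} - 5\right) 5,-15 \right)} \left(-1\right) = \left(5 - 15\right) \left(-1\right) = \left(-10\right) \left(-1\right) = 10$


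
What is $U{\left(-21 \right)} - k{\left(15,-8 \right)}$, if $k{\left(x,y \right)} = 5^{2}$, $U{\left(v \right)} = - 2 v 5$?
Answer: $185$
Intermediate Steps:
$U{\left(v \right)} = - 10 v$
$k{\left(x,y \right)} = 25$
$U{\left(-21 \right)} - k{\left(15,-8 \right)} = \left(-10\right) \left(-21\right) - 25 = 210 - 25 = 185$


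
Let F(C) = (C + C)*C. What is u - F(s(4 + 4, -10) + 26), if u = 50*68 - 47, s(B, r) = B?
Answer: 1041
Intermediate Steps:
u = 3353 (u = 3400 - 47 = 3353)
F(C) = 2*C**2 (F(C) = (2*C)*C = 2*C**2)
u - F(s(4 + 4, -10) + 26) = 3353 - 2*((4 + 4) + 26)**2 = 3353 - 2*(8 + 26)**2 = 3353 - 2*34**2 = 3353 - 2*1156 = 3353 - 1*2312 = 3353 - 2312 = 1041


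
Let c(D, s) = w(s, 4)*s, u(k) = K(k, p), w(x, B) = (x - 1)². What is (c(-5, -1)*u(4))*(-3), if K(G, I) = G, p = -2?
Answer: 48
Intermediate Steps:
w(x, B) = (-1 + x)²
u(k) = k
c(D, s) = s*(-1 + s)² (c(D, s) = (-1 + s)²*s = s*(-1 + s)²)
(c(-5, -1)*u(4))*(-3) = (-(-1 - 1)²*4)*(-3) = (-1*(-2)²*4)*(-3) = (-1*4*4)*(-3) = -4*4*(-3) = -16*(-3) = 48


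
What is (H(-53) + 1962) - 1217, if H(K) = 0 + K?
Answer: 692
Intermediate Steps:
H(K) = K
(H(-53) + 1962) - 1217 = (-53 + 1962) - 1217 = 1909 - 1217 = 692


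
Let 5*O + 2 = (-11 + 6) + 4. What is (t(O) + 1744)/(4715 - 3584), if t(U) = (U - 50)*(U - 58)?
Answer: 39243/9425 ≈ 4.1637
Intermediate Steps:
O = -3/5 (O = -2/5 + ((-11 + 6) + 4)/5 = -2/5 + (-5 + 4)/5 = -2/5 + (1/5)*(-1) = -2/5 - 1/5 = -3/5 ≈ -0.60000)
t(U) = (-58 + U)*(-50 + U) (t(U) = (-50 + U)*(-58 + U) = (-58 + U)*(-50 + U))
(t(O) + 1744)/(4715 - 3584) = ((2900 + (-3/5)**2 - 108*(-3/5)) + 1744)/(4715 - 3584) = ((2900 + 9/25 + 324/5) + 1744)/1131 = (74129/25 + 1744)*(1/1131) = (117729/25)*(1/1131) = 39243/9425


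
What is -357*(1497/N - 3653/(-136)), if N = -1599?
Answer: -39462885/4264 ≈ -9254.9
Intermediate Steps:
-357*(1497/N - 3653/(-136)) = -357*(1497/(-1599) - 3653/(-136)) = -357*(1497*(-1/1599) - 3653*(-1/136)) = -357*(-499/533 + 3653/136) = -357*1879185/72488 = -39462885/4264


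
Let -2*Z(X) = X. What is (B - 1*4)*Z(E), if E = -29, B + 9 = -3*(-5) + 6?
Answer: 116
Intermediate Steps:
B = 12 (B = -9 + (-3*(-5) + 6) = -9 + (15 + 6) = -9 + 21 = 12)
Z(X) = -X/2
(B - 1*4)*Z(E) = (12 - 1*4)*(-1/2*(-29)) = (12 - 4)*(29/2) = 8*(29/2) = 116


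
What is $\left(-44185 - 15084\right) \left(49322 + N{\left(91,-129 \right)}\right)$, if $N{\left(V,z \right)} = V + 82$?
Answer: $-2933519155$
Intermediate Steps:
$N{\left(V,z \right)} = 82 + V$
$\left(-44185 - 15084\right) \left(49322 + N{\left(91,-129 \right)}\right) = \left(-44185 - 15084\right) \left(49322 + \left(82 + 91\right)\right) = - 59269 \left(49322 + 173\right) = \left(-59269\right) 49495 = -2933519155$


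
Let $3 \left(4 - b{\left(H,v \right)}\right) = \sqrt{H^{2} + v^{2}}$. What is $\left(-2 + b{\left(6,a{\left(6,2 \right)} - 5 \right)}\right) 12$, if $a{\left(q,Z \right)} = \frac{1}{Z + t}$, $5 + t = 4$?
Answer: $24 - 8 \sqrt{13} \approx -4.8444$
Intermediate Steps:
$t = -1$ ($t = -5 + 4 = -1$)
$a{\left(q,Z \right)} = \frac{1}{-1 + Z}$ ($a{\left(q,Z \right)} = \frac{1}{Z - 1} = \frac{1}{-1 + Z}$)
$b{\left(H,v \right)} = 4 - \frac{\sqrt{H^{2} + v^{2}}}{3}$
$\left(-2 + b{\left(6,a{\left(6,2 \right)} - 5 \right)}\right) 12 = \left(-2 + \left(4 - \frac{\sqrt{6^{2} + \left(\frac{1}{-1 + 2} - 5\right)^{2}}}{3}\right)\right) 12 = \left(-2 + \left(4 - \frac{\sqrt{36 + \left(1^{-1} - 5\right)^{2}}}{3}\right)\right) 12 = \left(-2 + \left(4 - \frac{\sqrt{36 + \left(1 - 5\right)^{2}}}{3}\right)\right) 12 = \left(-2 + \left(4 - \frac{\sqrt{36 + \left(-4\right)^{2}}}{3}\right)\right) 12 = \left(-2 + \left(4 - \frac{\sqrt{36 + 16}}{3}\right)\right) 12 = \left(-2 + \left(4 - \frac{\sqrt{52}}{3}\right)\right) 12 = \left(-2 + \left(4 - \frac{2 \sqrt{13}}{3}\right)\right) 12 = \left(2 - \frac{2 \sqrt{13}}{3}\right) 12 = 24 - 8 \sqrt{13}$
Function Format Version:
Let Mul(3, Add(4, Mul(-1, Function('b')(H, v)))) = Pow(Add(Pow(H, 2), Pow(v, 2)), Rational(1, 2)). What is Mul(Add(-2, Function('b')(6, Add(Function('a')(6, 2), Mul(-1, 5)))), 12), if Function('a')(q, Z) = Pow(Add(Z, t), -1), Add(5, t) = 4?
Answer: Add(24, Mul(-8, Pow(13, Rational(1, 2)))) ≈ -4.8444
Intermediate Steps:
t = -1 (t = Add(-5, 4) = -1)
Function('a')(q, Z) = Pow(Add(-1, Z), -1) (Function('a')(q, Z) = Pow(Add(Z, -1), -1) = Pow(Add(-1, Z), -1))
Function('b')(H, v) = Add(4, Mul(Rational(-1, 3), Pow(Add(Pow(H, 2), Pow(v, 2)), Rational(1, 2))))
Mul(Add(-2, Function('b')(6, Add(Function('a')(6, 2), Mul(-1, 5)))), 12) = Mul(Add(-2, Add(4, Mul(Rational(-1, 3), Pow(Add(Pow(6, 2), Pow(Add(Pow(Add(-1, 2), -1), Mul(-1, 5)), 2)), Rational(1, 2))))), 12) = Mul(Add(-2, Add(4, Mul(Rational(-1, 3), Pow(Add(36, Pow(Add(Pow(1, -1), -5), 2)), Rational(1, 2))))), 12) = Mul(Add(-2, Add(4, Mul(Rational(-1, 3), Pow(Add(36, Pow(Add(1, -5), 2)), Rational(1, 2))))), 12) = Mul(Add(-2, Add(4, Mul(Rational(-1, 3), Pow(Add(36, Pow(-4, 2)), Rational(1, 2))))), 12) = Mul(Add(-2, Add(4, Mul(Rational(-1, 3), Pow(Add(36, 16), Rational(1, 2))))), 12) = Mul(Add(-2, Add(4, Mul(Rational(-1, 3), Pow(52, Rational(1, 2))))), 12) = Mul(Add(-2, Add(4, Mul(Rational(-1, 3), Mul(2, Pow(13, Rational(1, 2)))))), 12) = Mul(Add(-2, Add(4, Mul(Rational(-2, 3), Pow(13, Rational(1, 2))))), 12) = Mul(Add(2, Mul(Rational(-2, 3), Pow(13, Rational(1, 2)))), 12) = Add(24, Mul(-8, Pow(13, Rational(1, 2))))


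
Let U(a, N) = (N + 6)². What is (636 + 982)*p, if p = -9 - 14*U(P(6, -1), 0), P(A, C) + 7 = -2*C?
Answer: -830034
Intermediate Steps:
P(A, C) = -7 - 2*C
U(a, N) = (6 + N)²
p = -513 (p = -9 - 14*(6 + 0)² = -9 - 14*6² = -9 - 14*36 = -9 - 504 = -513)
(636 + 982)*p = (636 + 982)*(-513) = 1618*(-513) = -830034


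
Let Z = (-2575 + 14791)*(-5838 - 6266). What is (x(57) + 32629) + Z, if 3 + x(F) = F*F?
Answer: -147826589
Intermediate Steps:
x(F) = -3 + F² (x(F) = -3 + F*F = -3 + F²)
Z = -147862464 (Z = 12216*(-12104) = -147862464)
(x(57) + 32629) + Z = ((-3 + 57²) + 32629) - 147862464 = ((-3 + 3249) + 32629) - 147862464 = (3246 + 32629) - 147862464 = 35875 - 147862464 = -147826589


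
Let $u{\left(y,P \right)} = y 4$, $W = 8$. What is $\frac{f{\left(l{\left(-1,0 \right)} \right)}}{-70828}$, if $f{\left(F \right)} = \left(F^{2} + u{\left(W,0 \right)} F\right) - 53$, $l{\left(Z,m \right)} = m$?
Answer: $\frac{53}{70828} \approx 0.00074829$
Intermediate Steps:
$u{\left(y,P \right)} = 4 y$
$f{\left(F \right)} = -53 + F^{2} + 32 F$ ($f{\left(F \right)} = \left(F^{2} + 4 \cdot 8 F\right) - 53 = \left(F^{2} + 32 F\right) - 53 = -53 + F^{2} + 32 F$)
$\frac{f{\left(l{\left(-1,0 \right)} \right)}}{-70828} = \frac{-53 + 0^{2} + 32 \cdot 0}{-70828} = \left(-53 + 0 + 0\right) \left(- \frac{1}{70828}\right) = \left(-53\right) \left(- \frac{1}{70828}\right) = \frac{53}{70828}$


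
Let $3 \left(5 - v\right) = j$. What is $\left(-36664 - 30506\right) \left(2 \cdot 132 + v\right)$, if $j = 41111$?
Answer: $902406560$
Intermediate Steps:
$v = - \frac{41096}{3}$ ($v = 5 - \frac{41111}{3} = - \frac{41096}{3} \approx -13699.0$)
$\left(-36664 - 30506\right) \left(2 \cdot 132 + v\right) = \left(-36664 - 30506\right) \left(2 \cdot 132 - \frac{41096}{3}\right) = - 67170 \left(264 - \frac{41096}{3}\right) = \left(-67170\right) \left(- \frac{40304}{3}\right) = 902406560$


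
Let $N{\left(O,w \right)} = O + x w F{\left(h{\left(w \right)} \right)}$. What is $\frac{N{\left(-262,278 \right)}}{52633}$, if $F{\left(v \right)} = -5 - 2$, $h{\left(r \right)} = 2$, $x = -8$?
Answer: $\frac{15306}{52633} \approx 0.29081$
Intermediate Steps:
$F{\left(v \right)} = -7$
$N{\left(O,w \right)} = O + 56 w$ ($N{\left(O,w \right)} = O + - 8 w \left(-7\right) = O + 56 w$)
$\frac{N{\left(-262,278 \right)}}{52633} = \frac{-262 + 56 \cdot 278}{52633} = \left(-262 + 15568\right) \frac{1}{52633} = 15306 \cdot \frac{1}{52633} = \frac{15306}{52633}$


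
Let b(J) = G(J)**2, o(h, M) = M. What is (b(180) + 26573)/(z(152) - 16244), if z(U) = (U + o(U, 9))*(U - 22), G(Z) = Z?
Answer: 58973/4686 ≈ 12.585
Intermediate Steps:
z(U) = (-22 + U)*(9 + U) (z(U) = (U + 9)*(U - 22) = (9 + U)*(-22 + U) = (-22 + U)*(9 + U))
b(J) = J**2
(b(180) + 26573)/(z(152) - 16244) = (180**2 + 26573)/((-198 + 152**2 - 13*152) - 16244) = (32400 + 26573)/((-198 + 23104 - 1976) - 16244) = 58973/(20930 - 16244) = 58973/4686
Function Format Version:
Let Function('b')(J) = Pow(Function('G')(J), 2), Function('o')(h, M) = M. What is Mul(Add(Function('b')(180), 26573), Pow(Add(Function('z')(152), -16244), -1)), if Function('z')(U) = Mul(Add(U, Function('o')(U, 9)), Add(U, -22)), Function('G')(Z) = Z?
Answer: Rational(58973, 4686) ≈ 12.585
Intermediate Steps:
Function('z')(U) = Mul(Add(-22, U), Add(9, U)) (Function('z')(U) = Mul(Add(U, 9), Add(U, -22)) = Mul(Add(9, U), Add(-22, U)) = Mul(Add(-22, U), Add(9, U)))
Function('b')(J) = Pow(J, 2)
Mul(Add(Function('b')(180), 26573), Pow(Add(Function('z')(152), -16244), -1)) = Mul(Add(Pow(180, 2), 26573), Pow(Add(Add(-198, Pow(152, 2), Mul(-13, 152)), -16244), -1)) = Mul(Add(32400, 26573), Pow(Add(Add(-198, 23104, -1976), -16244), -1)) = Mul(58973, Pow(Add(20930, -16244), -1)) = Mul(58973, Pow(4686, -1)) = Mul(58973, Rational(1, 4686)) = Rational(58973, 4686)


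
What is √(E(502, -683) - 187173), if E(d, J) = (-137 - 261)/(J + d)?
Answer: I*√6131902615/181 ≈ 432.63*I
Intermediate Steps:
E(d, J) = -398/(J + d)
√(E(502, -683) - 187173) = √(-398/(-683 + 502) - 187173) = √(-398/(-181) - 187173) = √(-398*(-1/181) - 187173) = √(398/181 - 187173) = √(-33877915/181) = I*√6131902615/181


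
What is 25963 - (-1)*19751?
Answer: 45714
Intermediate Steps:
25963 - (-1)*19751 = 25963 - 1*(-19751) = 25963 + 19751 = 45714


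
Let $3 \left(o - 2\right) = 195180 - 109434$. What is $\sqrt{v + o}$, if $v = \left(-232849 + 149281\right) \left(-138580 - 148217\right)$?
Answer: $18 \sqrt{73972470} \approx 1.5481 \cdot 10^{5}$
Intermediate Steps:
$v = 23967051696$ ($v = \left(-83568\right) \left(-286797\right) = 23967051696$)
$o = 28584$ ($o = 2 + \frac{195180 - 109434}{3} = 2 + \frac{1}{3} \cdot 85746 = 2 + 28582 = 28584$)
$\sqrt{v + o} = \sqrt{23967051696 + 28584} = \sqrt{23967080280} = 18 \sqrt{73972470}$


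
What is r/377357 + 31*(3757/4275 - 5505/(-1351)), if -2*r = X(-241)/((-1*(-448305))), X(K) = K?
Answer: 1052893235072252989/6856501841239050 ≈ 153.56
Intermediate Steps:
r = 241/896610 (r = -(-241)/(2*((-1*(-448305)))) = -(-241)/(2*448305) = -½*(-241/448305) = 241/896610 ≈ 0.00026879)
r/377357 + 31*(3757/4275 - 5505/(-1351)) = (241/896610)/377357 + 31*(3757/4275 - 5505/(-1351)) = (241/896610)*(1/377357) + 31*(3757*(1/4275) - 5505*(-1/1351)) = 241/338342059770 + 31*(3757/4275 + 5505/1351) = 241/338342059770 + 31*(28609582/5775525) = 241/338342059770 + 886897042/5775525 = 1052893235072252989/6856501841239050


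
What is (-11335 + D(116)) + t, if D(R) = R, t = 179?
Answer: -11040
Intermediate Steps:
(-11335 + D(116)) + t = (-11335 + 116) + 179 = -11219 + 179 = -11040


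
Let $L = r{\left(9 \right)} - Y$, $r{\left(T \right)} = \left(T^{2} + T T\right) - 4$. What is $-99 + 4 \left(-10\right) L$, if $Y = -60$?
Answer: $-8819$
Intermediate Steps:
$r{\left(T \right)} = -4 + 2 T^{2}$ ($r{\left(T \right)} = \left(T^{2} + T^{2}\right) - 4 = 2 T^{2} - 4 = -4 + 2 T^{2}$)
$L = 218$ ($L = \left(-4 + 2 \cdot 9^{2}\right) - -60 = \left(-4 + 2 \cdot 81\right) + 60 = \left(-4 + 162\right) + 60 = 158 + 60 = 218$)
$-99 + 4 \left(-10\right) L = -99 + 4 \left(-10\right) 218 = -99 - 8720 = -8819$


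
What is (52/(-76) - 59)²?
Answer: 1285956/361 ≈ 3562.2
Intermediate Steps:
(52/(-76) - 59)² = (52*(-1/76) - 59)² = (-13/19 - 59)² = (-1134/19)² = 1285956/361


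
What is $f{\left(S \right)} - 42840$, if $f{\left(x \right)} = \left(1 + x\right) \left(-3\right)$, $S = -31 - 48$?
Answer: $-42606$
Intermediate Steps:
$S = -79$ ($S = -31 - 48 = -79$)
$f{\left(x \right)} = -3 - 3 x$
$f{\left(S \right)} - 42840 = \left(-3 - -237\right) - 42840 = \left(-3 + 237\right) - 42840 = 234 - 42840 = -42606$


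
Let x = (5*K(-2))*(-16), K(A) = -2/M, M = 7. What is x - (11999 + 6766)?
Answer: -131195/7 ≈ -18742.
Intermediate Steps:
K(A) = -2/7
x = 160/7 (x = (5*(-2/7))*(-16) = -10/7*(-16) = 160/7 ≈ 22.857)
x - (11999 + 6766) = 160/7 - (11999 + 6766) = 160/7 - 1*18765 = 160/7 - 18765 = -131195/7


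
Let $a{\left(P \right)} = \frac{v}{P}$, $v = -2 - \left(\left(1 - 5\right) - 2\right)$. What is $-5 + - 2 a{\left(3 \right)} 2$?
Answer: $- \frac{31}{3} \approx -10.333$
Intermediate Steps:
$v = 4$ ($v = -2 - \left(-4 - 2\right) = -2 - -6 = -2 + 6 = 4$)
$a{\left(P \right)} = \frac{4}{P}$
$-5 + - 2 a{\left(3 \right)} 2 = -5 + - 2 \cdot \frac{4}{3} \cdot 2 = -5 + - 2 \cdot 4 \cdot \frac{1}{3} \cdot 2 = -5 + \left(-2\right) \frac{4}{3} \cdot 2 = -5 - \frac{16}{3} = - \frac{31}{3}$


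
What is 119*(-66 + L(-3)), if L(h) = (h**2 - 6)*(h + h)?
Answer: -9996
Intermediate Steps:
L(h) = 2*h*(-6 + h**2) (L(h) = (-6 + h**2)*(2*h) = 2*h*(-6 + h**2))
119*(-66 + L(-3)) = 119*(-66 + 2*(-3)*(-6 + (-3)**2)) = 119*(-66 + 2*(-3)*(-6 + 9)) = 119*(-66 + 2*(-3)*3) = 119*(-66 - 18) = 119*(-84) = -9996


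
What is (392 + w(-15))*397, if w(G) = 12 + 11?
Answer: 164755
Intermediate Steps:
w(G) = 23
(392 + w(-15))*397 = (392 + 23)*397 = 415*397 = 164755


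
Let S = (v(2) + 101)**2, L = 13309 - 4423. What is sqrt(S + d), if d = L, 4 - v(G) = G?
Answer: sqrt(19495) ≈ 139.62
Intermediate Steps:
v(G) = 4 - G
L = 8886
S = 10609 (S = ((4 - 1*2) + 101)**2 = ((4 - 2) + 101)**2 = (2 + 101)**2 = 103**2 = 10609)
d = 8886
sqrt(S + d) = sqrt(10609 + 8886) = sqrt(19495)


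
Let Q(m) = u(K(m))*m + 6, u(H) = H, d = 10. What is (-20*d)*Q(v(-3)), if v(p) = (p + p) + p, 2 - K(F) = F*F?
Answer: -143400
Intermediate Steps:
K(F) = 2 - F**2 (K(F) = 2 - F*F = 2 - F**2)
v(p) = 3*p (v(p) = 2*p + p = 3*p)
Q(m) = 6 + m*(2 - m**2) (Q(m) = (2 - m**2)*m + 6 = m*(2 - m**2) + 6 = 6 + m*(2 - m**2))
(-20*d)*Q(v(-3)) = (-20*10)*(6 - 3*(-3)*(-2 + (3*(-3))**2)) = -200*(6 - 1*(-9)*(-2 + (-9)**2)) = -200*(6 - 1*(-9)*(-2 + 81)) = -200*(6 - 1*(-9)*79) = -200*(6 + 711) = -200*717 = -143400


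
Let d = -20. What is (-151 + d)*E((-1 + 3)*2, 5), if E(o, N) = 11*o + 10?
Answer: -9234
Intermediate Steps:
E(o, N) = 10 + 11*o
(-151 + d)*E((-1 + 3)*2, 5) = (-151 - 20)*(10 + 11*((-1 + 3)*2)) = -171*(10 + 11*(2*2)) = -171*(10 + 11*4) = -171*(10 + 44) = -171*54 = -9234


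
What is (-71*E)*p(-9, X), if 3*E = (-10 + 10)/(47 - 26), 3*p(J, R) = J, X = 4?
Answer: 0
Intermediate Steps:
p(J, R) = J/3
E = 0 (E = ((-10 + 10)/(47 - 26))/3 = (0/21)/3 = (0*(1/21))/3 = (⅓)*0 = 0)
(-71*E)*p(-9, X) = (-71*0)*((⅓)*(-9)) = 0*(-3) = 0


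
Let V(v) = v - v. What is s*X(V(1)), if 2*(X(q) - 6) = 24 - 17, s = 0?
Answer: 0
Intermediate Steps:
V(v) = 0
X(q) = 19/2 (X(q) = 6 + (24 - 17)/2 = 6 + (1/2)*7 = 6 + 7/2 = 19/2)
s*X(V(1)) = 0*(19/2) = 0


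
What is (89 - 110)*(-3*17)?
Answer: 1071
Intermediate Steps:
(89 - 110)*(-3*17) = -21*(-51) = 1071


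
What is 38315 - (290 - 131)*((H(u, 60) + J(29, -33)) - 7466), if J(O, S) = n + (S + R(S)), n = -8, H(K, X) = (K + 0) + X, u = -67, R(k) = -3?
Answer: 1233518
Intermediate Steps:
H(K, X) = K + X
J(O, S) = -11 + S (J(O, S) = -8 + (S - 3) = -8 + (-3 + S) = -11 + S)
38315 - (290 - 131)*((H(u, 60) + J(29, -33)) - 7466) = 38315 - (290 - 131)*(((-67 + 60) + (-11 - 33)) - 7466) = 38315 - 159*((-7 - 44) - 7466) = 38315 - 159*(-51 - 7466) = 38315 - 159*(-7517) = 38315 - 1*(-1195203) = 38315 + 1195203 = 1233518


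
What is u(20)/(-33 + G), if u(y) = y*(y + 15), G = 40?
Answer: 100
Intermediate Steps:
u(y) = y*(15 + y)
u(20)/(-33 + G) = (20*(15 + 20))/(-33 + 40) = (20*35)/7 = 700*(⅐) = 100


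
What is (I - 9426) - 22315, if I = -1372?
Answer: -33113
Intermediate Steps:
(I - 9426) - 22315 = (-1372 - 9426) - 22315 = -10798 - 22315 = -33113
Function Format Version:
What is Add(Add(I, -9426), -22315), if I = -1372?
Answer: -33113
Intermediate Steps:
Add(Add(I, -9426), -22315) = Add(Add(-1372, -9426), -22315) = Add(-10798, -22315) = -33113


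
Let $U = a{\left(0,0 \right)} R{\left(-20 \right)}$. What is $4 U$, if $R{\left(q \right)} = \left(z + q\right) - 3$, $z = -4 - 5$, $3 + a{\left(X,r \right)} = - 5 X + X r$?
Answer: $384$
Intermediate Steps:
$a{\left(X,r \right)} = -3 - 5 X + X r$ ($a{\left(X,r \right)} = -3 + \left(- 5 X + X r\right) = -3 - 5 X + X r$)
$z = -9$ ($z = -4 - 5 = -9$)
$R{\left(q \right)} = -12 + q$ ($R{\left(q \right)} = \left(-9 + q\right) - 3 = -12 + q$)
$U = 96$ ($U = \left(-3 - 0 + 0 \cdot 0\right) \left(-12 - 20\right) = \left(-3 + 0 + 0\right) \left(-32\right) = \left(-3\right) \left(-32\right) = 96$)
$4 U = 4 \cdot 96 = 384$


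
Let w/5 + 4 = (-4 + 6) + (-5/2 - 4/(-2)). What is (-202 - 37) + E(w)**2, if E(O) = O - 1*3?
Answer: 5/4 ≈ 1.2500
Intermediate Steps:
w = -25/2 (w = -20 + 5*((-4 + 6) + (-5/2 - 4/(-2))) = -20 + 5*(2 + (-5*1/2 - 4*(-1/2))) = -20 + 5*(2 + (-5/2 + 2)) = -20 + 5*(2 - 1/2) = -20 + 5*(3/2) = -20 + 15/2 = -25/2 ≈ -12.500)
E(O) = -3 + O (E(O) = O - 3 = -3 + O)
(-202 - 37) + E(w)**2 = (-202 - 37) + (-3 - 25/2)**2 = -239 + (-31/2)**2 = -239 + 961/4 = 5/4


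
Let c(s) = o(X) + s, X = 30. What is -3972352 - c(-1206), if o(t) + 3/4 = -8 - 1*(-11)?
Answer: -15884593/4 ≈ -3.9711e+6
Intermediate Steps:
o(t) = 9/4 (o(t) = -¾ + (-8 - 1*(-11)) = -¾ + (-8 + 11) = -¾ + 3 = 9/4)
c(s) = 9/4 + s
-3972352 - c(-1206) = -3972352 - (9/4 - 1206) = -3972352 - 1*(-4815/4) = -3972352 + 4815/4 = -15884593/4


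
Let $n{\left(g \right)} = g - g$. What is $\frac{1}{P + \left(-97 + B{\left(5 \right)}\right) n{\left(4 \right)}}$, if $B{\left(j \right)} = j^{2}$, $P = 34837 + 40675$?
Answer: $\frac{1}{75512} \approx 1.3243 \cdot 10^{-5}$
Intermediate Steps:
$P = 75512$
$n{\left(g \right)} = 0$
$\frac{1}{P + \left(-97 + B{\left(5 \right)}\right) n{\left(4 \right)}} = \frac{1}{75512 + \left(-97 + 5^{2}\right) 0} = \frac{1}{75512 + \left(-97 + 25\right) 0} = \frac{1}{75512 - 0} = \frac{1}{75512 + 0} = \frac{1}{75512}$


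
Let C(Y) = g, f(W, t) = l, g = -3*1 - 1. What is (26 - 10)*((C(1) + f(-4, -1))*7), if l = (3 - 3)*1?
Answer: -448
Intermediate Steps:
g = -4 (g = -3 - 1 = -4)
l = 0 (l = 0*1 = 0)
f(W, t) = 0
C(Y) = -4
(26 - 10)*((C(1) + f(-4, -1))*7) = (26 - 10)*((-4 + 0)*7) = 16*(-4*7) = 16*(-28) = -448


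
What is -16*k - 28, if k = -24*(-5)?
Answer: -1948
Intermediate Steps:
k = 120
-16*k - 28 = -16*120 - 28 = -1920 - 28 = -1948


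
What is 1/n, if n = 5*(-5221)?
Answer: -1/26105 ≈ -3.8307e-5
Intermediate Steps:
n = -26105
1/n = 1/(-26105) = -1/26105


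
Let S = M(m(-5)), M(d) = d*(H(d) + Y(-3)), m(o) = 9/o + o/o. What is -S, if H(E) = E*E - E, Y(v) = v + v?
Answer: -456/125 ≈ -3.6480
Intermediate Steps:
Y(v) = 2*v
m(o) = 1 + 9/o (m(o) = 9/o + 1 = 1 + 9/o)
H(E) = E² - E
M(d) = d*(-6 + d*(-1 + d)) (M(d) = d*(d*(-1 + d) + 2*(-3)) = d*(d*(-1 + d) - 6) = d*(-6 + d*(-1 + d)))
S = 456/125 (S = ((9 - 5)/(-5))*(-6 + ((9 - 5)/(-5))*(-1 + (9 - 5)/(-5))) = (-⅕*4)*(-6 + (-⅕*4)*(-1 - ⅕*4)) = -4*(-6 - 4*(-1 - ⅘)/5)/5 = -4*(-6 - ⅘*(-9/5))/5 = -4*(-6 + 36/25)/5 = -⅘*(-114/25) = 456/125 ≈ 3.6480)
-S = -1*456/125 = -456/125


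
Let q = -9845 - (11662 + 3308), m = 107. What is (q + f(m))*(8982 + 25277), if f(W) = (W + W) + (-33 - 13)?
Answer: -844381573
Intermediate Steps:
f(W) = -46 + 2*W (f(W) = 2*W - 46 = -46 + 2*W)
q = -24815 (q = -9845 - 1*14970 = -9845 - 14970 = -24815)
(q + f(m))*(8982 + 25277) = (-24815 + (-46 + 2*107))*(8982 + 25277) = (-24815 + (-46 + 214))*34259 = (-24815 + 168)*34259 = -24647*34259 = -844381573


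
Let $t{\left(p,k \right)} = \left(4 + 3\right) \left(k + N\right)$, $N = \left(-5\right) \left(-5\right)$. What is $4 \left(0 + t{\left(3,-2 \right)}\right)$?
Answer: $644$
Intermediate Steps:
$N = 25$
$t{\left(p,k \right)} = 175 + 7 k$ ($t{\left(p,k \right)} = \left(4 + 3\right) \left(k + 25\right) = 7 \left(25 + k\right) = 175 + 7 k$)
$4 \left(0 + t{\left(3,-2 \right)}\right) = 4 \left(0 + \left(175 + 7 \left(-2\right)\right)\right) = 4 \left(0 + \left(175 - 14\right)\right) = 4 \left(0 + 161\right) = 4 \cdot 161 = 644$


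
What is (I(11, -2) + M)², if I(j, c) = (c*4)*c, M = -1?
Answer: 225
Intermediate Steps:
I(j, c) = 4*c² (I(j, c) = (4*c)*c = 4*c²)
(I(11, -2) + M)² = (4*(-2)² - 1)² = (4*4 - 1)² = (16 - 1)² = 15² = 225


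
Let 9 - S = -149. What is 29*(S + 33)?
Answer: 5539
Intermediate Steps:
S = 158 (S = 9 - 1*(-149) = 9 + 149 = 158)
29*(S + 33) = 29*(158 + 33) = 29*191 = 5539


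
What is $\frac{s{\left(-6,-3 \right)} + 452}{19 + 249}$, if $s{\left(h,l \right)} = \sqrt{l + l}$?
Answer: $\frac{113}{67} + \frac{i \sqrt{6}}{268} \approx 1.6866 + 0.0091399 i$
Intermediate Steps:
$s{\left(h,l \right)} = \sqrt{2} \sqrt{l}$ ($s{\left(h,l \right)} = \sqrt{2 l} = \sqrt{2} \sqrt{l}$)
$\frac{s{\left(-6,-3 \right)} + 452}{19 + 249} = \frac{\sqrt{2} \sqrt{-3} + 452}{19 + 249} = \frac{\sqrt{2} i \sqrt{3} + 452}{268} = \left(i \sqrt{6} + 452\right) \frac{1}{268} = \left(452 + i \sqrt{6}\right) \frac{1}{268} = \frac{113}{67} + \frac{i \sqrt{6}}{268}$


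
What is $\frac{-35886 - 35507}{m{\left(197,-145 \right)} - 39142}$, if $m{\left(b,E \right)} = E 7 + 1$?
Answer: $\frac{71393}{40156} \approx 1.7779$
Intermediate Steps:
$m{\left(b,E \right)} = 1 + 7 E$ ($m{\left(b,E \right)} = 7 E + 1 = 1 + 7 E$)
$\frac{-35886 - 35507}{m{\left(197,-145 \right)} - 39142} = \frac{-35886 - 35507}{\left(1 + 7 \left(-145\right)\right) - 39142} = - \frac{71393}{\left(1 - 1015\right) - 39142} = - \frac{71393}{-1014 - 39142} = - \frac{71393}{-40156} = \left(-71393\right) \left(- \frac{1}{40156}\right) = \frac{71393}{40156}$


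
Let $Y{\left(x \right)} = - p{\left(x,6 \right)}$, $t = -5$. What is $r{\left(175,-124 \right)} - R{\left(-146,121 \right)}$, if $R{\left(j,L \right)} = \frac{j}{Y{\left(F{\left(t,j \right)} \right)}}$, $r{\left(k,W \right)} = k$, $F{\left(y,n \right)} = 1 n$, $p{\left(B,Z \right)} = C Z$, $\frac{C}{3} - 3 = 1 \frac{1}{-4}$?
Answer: $\frac{17033}{99} \approx 172.05$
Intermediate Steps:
$C = \frac{33}{4}$ ($C = 9 + 3 \cdot 1 \frac{1}{-4} = 9 + 3 \cdot 1 \left(- \frac{1}{4}\right) = 9 + 3 \left(- \frac{1}{4}\right) = 9 - \frac{3}{4} = \frac{33}{4} \approx 8.25$)
$p{\left(B,Z \right)} = \frac{33 Z}{4}$
$F{\left(y,n \right)} = n$
$Y{\left(x \right)} = - \frac{99}{2}$ ($Y{\left(x \right)} = - \frac{33 \cdot 6}{4} = \left(-1\right) \frac{99}{2} = - \frac{99}{2}$)
$R{\left(j,L \right)} = - \frac{2 j}{99}$ ($R{\left(j,L \right)} = \frac{j}{- \frac{99}{2}} = j \left(- \frac{2}{99}\right) = - \frac{2 j}{99}$)
$r{\left(175,-124 \right)} - R{\left(-146,121 \right)} = 175 - \left(- \frac{2}{99}\right) \left(-146\right) = 175 - \frac{292}{99} = \frac{17033}{99}$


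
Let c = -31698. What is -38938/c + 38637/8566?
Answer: 779129267/135762534 ≈ 5.7389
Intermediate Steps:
-38938/c + 38637/8566 = -38938/(-31698) + 38637/8566 = -38938*(-1/31698) + 38637*(1/8566) = 19469/15849 + 38637/8566 = 779129267/135762534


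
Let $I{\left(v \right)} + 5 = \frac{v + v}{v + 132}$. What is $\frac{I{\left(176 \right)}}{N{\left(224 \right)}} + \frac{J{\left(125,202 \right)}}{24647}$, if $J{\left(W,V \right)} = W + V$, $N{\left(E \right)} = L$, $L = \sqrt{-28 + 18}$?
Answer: $\frac{327}{24647} + \frac{27 i \sqrt{10}}{70} \approx 0.013267 + 1.2197 i$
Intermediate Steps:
$L = i \sqrt{10}$ ($L = \sqrt{-10} = i \sqrt{10} \approx 3.1623 i$)
$I{\left(v \right)} = -5 + \frac{2 v}{132 + v}$ ($I{\left(v \right)} = -5 + \frac{v + v}{v + 132} = -5 + \frac{2 v}{132 + v}$)
$N{\left(E \right)} = i \sqrt{10}$
$J{\left(W,V \right)} = V + W$
$\frac{I{\left(176 \right)}}{N{\left(224 \right)}} + \frac{J{\left(125,202 \right)}}{24647} = \frac{3 \frac{1}{132 + 176} \left(-220 - 176\right)}{i \sqrt{10}} + \frac{202 + 125}{24647} = \frac{3 \left(-220 - 176\right)}{308} \left(- \frac{i \sqrt{10}}{10}\right) + 327 \cdot \frac{1}{24647} = 3 \cdot \frac{1}{308} \left(-396\right) \left(- \frac{i \sqrt{10}}{10}\right) + \frac{327}{24647} = - \frac{27 \left(- \frac{i \sqrt{10}}{10}\right)}{7} + \frac{327}{24647} = \frac{27 i \sqrt{10}}{70} + \frac{327}{24647} = \frac{327}{24647} + \frac{27 i \sqrt{10}}{70}$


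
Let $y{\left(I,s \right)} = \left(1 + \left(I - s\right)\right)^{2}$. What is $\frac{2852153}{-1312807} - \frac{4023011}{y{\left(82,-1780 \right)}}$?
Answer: $- \frac{15180601217534}{4556449838583} \approx -3.3317$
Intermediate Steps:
$y{\left(I,s \right)} = \left(1 + I - s\right)^{2}$
$\frac{2852153}{-1312807} - \frac{4023011}{y{\left(82,-1780 \right)}} = \frac{2852153}{-1312807} - \frac{4023011}{\left(1 + 82 - -1780\right)^{2}} = 2852153 \left(- \frac{1}{1312807}\right) - \frac{4023011}{\left(1 + 82 + 1780\right)^{2}} = - \frac{2852153}{1312807} - \frac{4023011}{1863^{2}} = - \frac{2852153}{1312807} - \frac{4023011}{3470769} = - \frac{15180601217534}{4556449838583}$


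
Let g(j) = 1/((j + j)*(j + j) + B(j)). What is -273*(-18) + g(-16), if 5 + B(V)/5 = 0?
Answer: 4909087/999 ≈ 4914.0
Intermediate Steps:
B(V) = -25 (B(V) = -25 + 5*0 = -25 + 0 = -25)
g(j) = 1/(-25 + 4*j²) (g(j) = 1/((j + j)*(j + j) - 25) = 1/((2*j)*(2*j) - 25) = 1/(4*j² - 25) = 1/(-25 + 4*j²))
-273*(-18) + g(-16) = -273*(-18) + 1/(-25 + 4*(-16)²) = 4914 + 1/(-25 + 4*256) = 4914 + 1/(-25 + 1024) = 4914 + 1/999 = 4909087/999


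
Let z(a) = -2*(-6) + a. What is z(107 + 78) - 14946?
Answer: -14749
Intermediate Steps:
z(a) = 12 + a
z(107 + 78) - 14946 = (12 + (107 + 78)) - 14946 = (12 + 185) - 14946 = 197 - 14946 = -14749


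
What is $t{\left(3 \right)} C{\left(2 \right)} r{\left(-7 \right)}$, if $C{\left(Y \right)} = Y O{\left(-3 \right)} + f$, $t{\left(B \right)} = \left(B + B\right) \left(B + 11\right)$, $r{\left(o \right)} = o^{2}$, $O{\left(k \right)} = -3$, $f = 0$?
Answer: $-24696$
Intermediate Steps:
$t{\left(B \right)} = 2 B \left(11 + B\right)$
$C{\left(Y \right)} = - 3 Y$ ($C{\left(Y \right)} = Y \left(-3\right) + 0 = - 3 Y + 0 = - 3 Y$)
$t{\left(3 \right)} C{\left(2 \right)} r{\left(-7 \right)} = 2 \cdot 3 \left(11 + 3\right) \left(\left(-3\right) 2\right) \left(-7\right)^{2} = 2 \cdot 3 \cdot 14 \left(-6\right) 49 = 84 \left(-6\right) 49 = \left(-504\right) 49 = -24696$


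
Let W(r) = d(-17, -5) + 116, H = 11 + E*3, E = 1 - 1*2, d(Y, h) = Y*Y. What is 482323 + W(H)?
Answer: 482728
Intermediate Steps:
d(Y, h) = Y**2
E = -1 (E = 1 - 2 = -1)
H = 8 (H = 11 - 1*3 = 11 - 3 = 8)
W(r) = 405 (W(r) = (-17)**2 + 116 = 289 + 116 = 405)
482323 + W(H) = 482323 + 405 = 482728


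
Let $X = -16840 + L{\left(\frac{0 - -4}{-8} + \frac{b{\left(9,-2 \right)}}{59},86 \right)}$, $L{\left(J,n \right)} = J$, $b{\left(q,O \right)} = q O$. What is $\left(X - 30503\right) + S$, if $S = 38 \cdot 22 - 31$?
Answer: $- \frac{5491579}{118} \approx -46539.0$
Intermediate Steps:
$S = 805$ ($S = 836 - 31 = 805$)
$b{\left(q,O \right)} = O q$
$X = - \frac{1987215}{118}$ ($X = -16840 + \left(\frac{0 - -4}{-8} + \frac{\left(-2\right) 9}{59}\right) = -16840 + \left(\left(0 + 4\right) \left(- \frac{1}{8}\right) - \frac{18}{59}\right) = -16840 + \left(4 \left(- \frac{1}{8}\right) - \frac{18}{59}\right) = -16840 - \frac{95}{118} = - \frac{1987215}{118} \approx -16841.0$)
$\left(X - 30503\right) + S = \left(- \frac{1987215}{118} - 30503\right) + 805 = - \frac{5586569}{118} + 805 = - \frac{5491579}{118}$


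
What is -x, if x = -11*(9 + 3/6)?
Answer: 209/2 ≈ 104.50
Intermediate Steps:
x = -209/2 (x = -11*(9 + 3*(⅙)) = -11*(9 + ½) = -11*19/2 = -209/2 ≈ -104.50)
-x = -1*(-209/2) = 209/2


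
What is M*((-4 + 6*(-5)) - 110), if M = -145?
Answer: 20880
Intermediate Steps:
M*((-4 + 6*(-5)) - 110) = -145*((-4 + 6*(-5)) - 110) = -145*((-4 - 30) - 110) = -145*(-34 - 110) = -145*(-144) = 20880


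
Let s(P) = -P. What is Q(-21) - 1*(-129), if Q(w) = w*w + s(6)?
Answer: 564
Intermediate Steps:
Q(w) = -6 + w**2 (Q(w) = w*w - 1*6 = w**2 - 6 = -6 + w**2)
Q(-21) - 1*(-129) = (-6 + (-21)**2) - 1*(-129) = (-6 + 441) + 129 = 435 + 129 = 564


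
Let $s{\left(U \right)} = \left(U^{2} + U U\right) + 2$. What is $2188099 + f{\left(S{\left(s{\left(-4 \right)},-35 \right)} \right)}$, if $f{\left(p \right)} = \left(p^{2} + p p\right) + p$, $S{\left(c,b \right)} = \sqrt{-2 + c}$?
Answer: $2188163 + 4 \sqrt{2} \approx 2.1882 \cdot 10^{6}$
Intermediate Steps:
$s{\left(U \right)} = 2 + 2 U^{2}$ ($s{\left(U \right)} = \left(U^{2} + U^{2}\right) + 2 = 2 U^{2} + 2 = 2 + 2 U^{2}$)
$f{\left(p \right)} = p + 2 p^{2}$ ($f{\left(p \right)} = \left(p^{2} + p^{2}\right) + p = 2 p^{2} + p = p + 2 p^{2}$)
$2188099 + f{\left(S{\left(s{\left(-4 \right)},-35 \right)} \right)} = 2188099 + \sqrt{-2 + \left(2 + 2 \left(-4\right)^{2}\right)} \left(1 + 2 \sqrt{-2 + \left(2 + 2 \left(-4\right)^{2}\right)}\right) = 2188099 + \sqrt{-2 + \left(2 + 2 \cdot 16\right)} \left(1 + 2 \sqrt{-2 + \left(2 + 2 \cdot 16\right)}\right) = 2188099 + \sqrt{-2 + \left(2 + 32\right)} \left(1 + 2 \sqrt{-2 + \left(2 + 32\right)}\right) = 2188099 + \sqrt{-2 + 34} \left(1 + 2 \sqrt{-2 + 34}\right) = 2188099 + \sqrt{32} \left(1 + 2 \sqrt{32}\right) = 2188099 + 4 \sqrt{2} \left(1 + 2 \cdot 4 \sqrt{2}\right) = 2188099 + 4 \sqrt{2} \left(1 + 8 \sqrt{2}\right)$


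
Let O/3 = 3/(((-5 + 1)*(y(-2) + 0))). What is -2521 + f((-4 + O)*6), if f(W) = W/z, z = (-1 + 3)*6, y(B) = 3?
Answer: -20187/8 ≈ -2523.4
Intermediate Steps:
z = 12 (z = 2*6 = 12)
O = -¾ (O = 3*(3/(((-5 + 1)*(3 + 0)))) = 3*(3/((-4*3))) = 3*(3/(-12)) = 3*(3*(-1/12)) = 3*(-¼) = -¾ ≈ -0.75000)
f(W) = W/12
-2521 + f((-4 + O)*6) = -2521 + ((-4 - ¾)*6)/12 = -2521 + (-19/4*6)/12 = -2521 + (1/12)*(-57/2) = -2521 - 19/8 = -20187/8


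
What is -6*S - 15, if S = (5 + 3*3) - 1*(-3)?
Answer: -117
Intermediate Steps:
S = 17 (S = (5 + 9) + 3 = 14 + 3 = 17)
-6*S - 15 = -6*17 - 15 = -102 - 15 = -117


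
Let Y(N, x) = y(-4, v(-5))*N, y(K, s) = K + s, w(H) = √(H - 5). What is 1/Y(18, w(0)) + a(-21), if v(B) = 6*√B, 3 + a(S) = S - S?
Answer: -2647/882 - I*√5/588 ≈ -3.0011 - 0.0038028*I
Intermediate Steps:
a(S) = -3 (a(S) = -3 + (S - S) = -3 + 0 = -3)
w(H) = √(-5 + H)
Y(N, x) = N*(-4 + 6*I*√5) (Y(N, x) = (-4 + 6*√(-5))*N = (-4 + 6*(I*√5))*N = (-4 + 6*I*√5)*N = N*(-4 + 6*I*√5))
1/Y(18, w(0)) + a(-21) = 1/(2*18*(-2 + 3*I*√5)) - 3 = 1/(-72 + 108*I*√5) - 3 = -3 + 1/(-72 + 108*I*√5)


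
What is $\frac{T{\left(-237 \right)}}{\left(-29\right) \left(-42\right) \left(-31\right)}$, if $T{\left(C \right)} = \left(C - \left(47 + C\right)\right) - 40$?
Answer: $\frac{1}{434} \approx 0.0023041$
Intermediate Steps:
$T{\left(C \right)} = -87$ ($T{\left(C \right)} = -47 - 40 = -87$)
$\frac{T{\left(-237 \right)}}{\left(-29\right) \left(-42\right) \left(-31\right)} = - \frac{87}{\left(-29\right) \left(-42\right) \left(-31\right)} = - \frac{87}{1218 \left(-31\right)} = - \frac{87}{-37758} = \left(-87\right) \left(- \frac{1}{37758}\right) = \frac{1}{434}$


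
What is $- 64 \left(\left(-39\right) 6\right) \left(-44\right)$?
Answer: $-658944$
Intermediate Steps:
$- 64 \left(\left(-39\right) 6\right) \left(-44\right) = \left(-64\right) \left(-234\right) \left(-44\right) = 14976 \left(-44\right) = -658944$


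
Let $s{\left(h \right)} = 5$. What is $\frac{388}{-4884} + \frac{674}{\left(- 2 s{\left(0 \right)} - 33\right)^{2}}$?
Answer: $\frac{643601}{2257629} \approx 0.28508$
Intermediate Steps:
$\frac{388}{-4884} + \frac{674}{\left(- 2 s{\left(0 \right)} - 33\right)^{2}} = \frac{388}{-4884} + \frac{674}{\left(\left(-2\right) 5 - 33\right)^{2}} = 388 \left(- \frac{1}{4884}\right) + \frac{674}{\left(-10 - 33\right)^{2}} = - \frac{97}{1221} + \frac{674}{\left(-43\right)^{2}} = - \frac{97}{1221} + \frac{674}{1849} = \frac{643601}{2257629}$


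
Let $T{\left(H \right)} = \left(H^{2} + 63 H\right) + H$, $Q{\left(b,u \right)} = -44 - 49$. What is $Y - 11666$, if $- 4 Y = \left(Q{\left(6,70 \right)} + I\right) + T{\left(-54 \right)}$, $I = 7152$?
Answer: $- \frac{53183}{4} \approx -13296.0$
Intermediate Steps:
$Q{\left(b,u \right)} = -93$
$T{\left(H \right)} = H^{2} + 64 H$
$Y = - \frac{6519}{4}$ ($Y = - \frac{\left(-93 + 7152\right) - 54 \left(64 - 54\right)}{4} = - \frac{7059 - 540}{4} = \left(- \frac{1}{4}\right) 6519 = - \frac{6519}{4} \approx -1629.8$)
$Y - 11666 = - \frac{6519}{4} - 11666 = - \frac{53183}{4}$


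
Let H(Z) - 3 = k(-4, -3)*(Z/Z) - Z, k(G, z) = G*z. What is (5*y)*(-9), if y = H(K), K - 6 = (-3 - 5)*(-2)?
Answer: 315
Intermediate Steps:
K = 22 (K = 6 + (-3 - 5)*(-2) = 6 - 8*(-2) = 6 + 16 = 22)
H(Z) = 15 - Z (H(Z) = 3 + ((-4*(-3))*(Z/Z) - Z) = 3 + (12*1 - Z) = 3 + (12 - Z) = 15 - Z)
y = -7 (y = 15 - 1*22 = 15 - 22 = -7)
(5*y)*(-9) = (5*(-7))*(-9) = -35*(-9) = 315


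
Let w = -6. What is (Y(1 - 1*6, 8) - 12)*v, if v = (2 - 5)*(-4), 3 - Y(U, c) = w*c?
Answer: 468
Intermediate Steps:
Y(U, c) = 3 + 6*c (Y(U, c) = 3 - (-6)*c = 3 + 6*c)
v = 12 (v = -3*(-4) = 12)
(Y(1 - 1*6, 8) - 12)*v = ((3 + 6*8) - 12)*12 = ((3 + 48) - 12)*12 = (51 - 12)*12 = 39*12 = 468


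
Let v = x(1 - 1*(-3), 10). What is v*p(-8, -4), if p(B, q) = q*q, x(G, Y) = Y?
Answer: 160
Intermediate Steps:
v = 10
p(B, q) = q²
v*p(-8, -4) = 10*(-4)² = 10*16 = 160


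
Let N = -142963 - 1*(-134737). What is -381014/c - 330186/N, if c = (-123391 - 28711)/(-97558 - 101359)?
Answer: -51949970777368/104265921 ≈ -4.9825e+5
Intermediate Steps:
N = -8226 (N = -142963 + 134737 = -8226)
c = 152102/198917 (c = -152102/(-198917) = -152102*(-1/198917) = 152102/198917 ≈ 0.76465)
-381014/c - 330186/N = -381014/152102/198917 - 330186/(-8226) = -381014*198917/152102 - 330186*(-1/8226) = -37895080919/76051 + 55031/1371 = -51949970777368/104265921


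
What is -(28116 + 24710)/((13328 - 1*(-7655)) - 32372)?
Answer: 52826/11389 ≈ 4.6383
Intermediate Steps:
-(28116 + 24710)/((13328 - 1*(-7655)) - 32372) = -52826/((13328 + 7655) - 32372) = -52826/(20983 - 32372) = -52826/(-11389) = -52826*(-1)/11389 = -1*(-52826/11389) = 52826/11389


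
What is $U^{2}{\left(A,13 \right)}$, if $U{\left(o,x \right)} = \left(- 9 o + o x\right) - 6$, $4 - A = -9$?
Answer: $2116$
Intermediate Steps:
$A = 13$ ($A = 4 - -9 = 4 + 9 = 13$)
$U{\left(o,x \right)} = -6 - 9 o + o x$
$U^{2}{\left(A,13 \right)} = \left(-6 - 117 + 13 \cdot 13\right)^{2} = \left(-6 - 117 + 169\right)^{2} = 46^{2} = 2116$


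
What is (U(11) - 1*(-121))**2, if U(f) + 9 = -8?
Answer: 10816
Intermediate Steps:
U(f) = -17 (U(f) = -9 - 8 = -17)
(U(11) - 1*(-121))**2 = (-17 - 1*(-121))**2 = (-17 + 121)**2 = 104**2 = 10816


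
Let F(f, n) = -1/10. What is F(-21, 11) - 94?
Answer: -941/10 ≈ -94.100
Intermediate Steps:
F(f, n) = -⅒ (F(f, n) = -1*⅒ = -⅒)
F(-21, 11) - 94 = -⅒ - 94 = -941/10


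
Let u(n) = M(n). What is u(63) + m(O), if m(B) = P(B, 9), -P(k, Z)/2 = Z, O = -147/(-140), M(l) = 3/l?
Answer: -377/21 ≈ -17.952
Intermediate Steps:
O = 21/20 (O = -147*(-1/140) = 21/20 ≈ 1.0500)
P(k, Z) = -2*Z
m(B) = -18 (m(B) = -2*9 = -18)
u(n) = 3/n
u(63) + m(O) = 3/63 - 18 = 3*(1/63) - 18 = 1/21 - 18 = -377/21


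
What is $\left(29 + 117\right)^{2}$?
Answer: $21316$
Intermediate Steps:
$\left(29 + 117\right)^{2} = 146^{2} = 21316$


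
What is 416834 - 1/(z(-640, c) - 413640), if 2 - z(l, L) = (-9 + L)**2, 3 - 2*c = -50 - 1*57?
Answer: 173300402837/415754 ≈ 4.1683e+5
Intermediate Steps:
c = 55 (c = 3/2 - (-50 - 1*57)/2 = 3/2 - (-50 - 57)/2 = 3/2 - 1/2*(-107) = 3/2 + 107/2 = 55)
z(l, L) = 2 - (-9 + L)**2
416834 - 1/(z(-640, c) - 413640) = 416834 - 1/((2 - (-9 + 55)**2) - 413640) = 416834 - 1/((2 - 1*46**2) - 413640) = 416834 - 1/((2 - 1*2116) - 413640) = 416834 - 1/((2 - 2116) - 413640) = 416834 - 1/(-2114 - 413640) = 416834 - 1/(-415754) = 416834 - 1*(-1/415754) = 416834 + 1/415754 = 173300402837/415754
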